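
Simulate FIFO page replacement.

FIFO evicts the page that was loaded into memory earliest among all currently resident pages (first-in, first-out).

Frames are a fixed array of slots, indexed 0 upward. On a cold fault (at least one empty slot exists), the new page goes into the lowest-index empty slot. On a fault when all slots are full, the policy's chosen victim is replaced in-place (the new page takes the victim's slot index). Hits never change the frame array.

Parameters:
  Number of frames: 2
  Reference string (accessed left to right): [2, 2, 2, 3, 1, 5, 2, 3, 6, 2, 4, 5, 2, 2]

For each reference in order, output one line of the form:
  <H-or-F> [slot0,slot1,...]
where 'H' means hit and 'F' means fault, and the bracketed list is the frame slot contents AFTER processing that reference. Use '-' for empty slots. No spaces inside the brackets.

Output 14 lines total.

F [2,-]
H [2,-]
H [2,-]
F [2,3]
F [1,3]
F [1,5]
F [2,5]
F [2,3]
F [6,3]
F [6,2]
F [4,2]
F [4,5]
F [2,5]
H [2,5]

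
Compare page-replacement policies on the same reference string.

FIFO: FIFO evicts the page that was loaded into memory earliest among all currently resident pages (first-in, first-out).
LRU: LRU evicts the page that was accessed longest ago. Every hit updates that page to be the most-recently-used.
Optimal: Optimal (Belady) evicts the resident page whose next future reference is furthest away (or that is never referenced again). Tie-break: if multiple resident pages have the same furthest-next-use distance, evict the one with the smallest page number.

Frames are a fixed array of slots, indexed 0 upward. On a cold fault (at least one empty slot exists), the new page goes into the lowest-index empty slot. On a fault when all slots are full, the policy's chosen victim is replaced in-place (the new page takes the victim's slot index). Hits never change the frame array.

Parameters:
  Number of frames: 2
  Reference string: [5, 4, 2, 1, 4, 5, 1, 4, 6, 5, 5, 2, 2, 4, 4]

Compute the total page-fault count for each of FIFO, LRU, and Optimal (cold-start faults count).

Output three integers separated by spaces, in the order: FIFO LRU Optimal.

--- FIFO ---
  step 0: ref 5 -> FAULT, frames=[5,-] (faults so far: 1)
  step 1: ref 4 -> FAULT, frames=[5,4] (faults so far: 2)
  step 2: ref 2 -> FAULT, evict 5, frames=[2,4] (faults so far: 3)
  step 3: ref 1 -> FAULT, evict 4, frames=[2,1] (faults so far: 4)
  step 4: ref 4 -> FAULT, evict 2, frames=[4,1] (faults so far: 5)
  step 5: ref 5 -> FAULT, evict 1, frames=[4,5] (faults so far: 6)
  step 6: ref 1 -> FAULT, evict 4, frames=[1,5] (faults so far: 7)
  step 7: ref 4 -> FAULT, evict 5, frames=[1,4] (faults so far: 8)
  step 8: ref 6 -> FAULT, evict 1, frames=[6,4] (faults so far: 9)
  step 9: ref 5 -> FAULT, evict 4, frames=[6,5] (faults so far: 10)
  step 10: ref 5 -> HIT, frames=[6,5] (faults so far: 10)
  step 11: ref 2 -> FAULT, evict 6, frames=[2,5] (faults so far: 11)
  step 12: ref 2 -> HIT, frames=[2,5] (faults so far: 11)
  step 13: ref 4 -> FAULT, evict 5, frames=[2,4] (faults so far: 12)
  step 14: ref 4 -> HIT, frames=[2,4] (faults so far: 12)
  FIFO total faults: 12
--- LRU ---
  step 0: ref 5 -> FAULT, frames=[5,-] (faults so far: 1)
  step 1: ref 4 -> FAULT, frames=[5,4] (faults so far: 2)
  step 2: ref 2 -> FAULT, evict 5, frames=[2,4] (faults so far: 3)
  step 3: ref 1 -> FAULT, evict 4, frames=[2,1] (faults so far: 4)
  step 4: ref 4 -> FAULT, evict 2, frames=[4,1] (faults so far: 5)
  step 5: ref 5 -> FAULT, evict 1, frames=[4,5] (faults so far: 6)
  step 6: ref 1 -> FAULT, evict 4, frames=[1,5] (faults so far: 7)
  step 7: ref 4 -> FAULT, evict 5, frames=[1,4] (faults so far: 8)
  step 8: ref 6 -> FAULT, evict 1, frames=[6,4] (faults so far: 9)
  step 9: ref 5 -> FAULT, evict 4, frames=[6,5] (faults so far: 10)
  step 10: ref 5 -> HIT, frames=[6,5] (faults so far: 10)
  step 11: ref 2 -> FAULT, evict 6, frames=[2,5] (faults so far: 11)
  step 12: ref 2 -> HIT, frames=[2,5] (faults so far: 11)
  step 13: ref 4 -> FAULT, evict 5, frames=[2,4] (faults so far: 12)
  step 14: ref 4 -> HIT, frames=[2,4] (faults so far: 12)
  LRU total faults: 12
--- Optimal ---
  step 0: ref 5 -> FAULT, frames=[5,-] (faults so far: 1)
  step 1: ref 4 -> FAULT, frames=[5,4] (faults so far: 2)
  step 2: ref 2 -> FAULT, evict 5, frames=[2,4] (faults so far: 3)
  step 3: ref 1 -> FAULT, evict 2, frames=[1,4] (faults so far: 4)
  step 4: ref 4 -> HIT, frames=[1,4] (faults so far: 4)
  step 5: ref 5 -> FAULT, evict 4, frames=[1,5] (faults so far: 5)
  step 6: ref 1 -> HIT, frames=[1,5] (faults so far: 5)
  step 7: ref 4 -> FAULT, evict 1, frames=[4,5] (faults so far: 6)
  step 8: ref 6 -> FAULT, evict 4, frames=[6,5] (faults so far: 7)
  step 9: ref 5 -> HIT, frames=[6,5] (faults so far: 7)
  step 10: ref 5 -> HIT, frames=[6,5] (faults so far: 7)
  step 11: ref 2 -> FAULT, evict 5, frames=[6,2] (faults so far: 8)
  step 12: ref 2 -> HIT, frames=[6,2] (faults so far: 8)
  step 13: ref 4 -> FAULT, evict 2, frames=[6,4] (faults so far: 9)
  step 14: ref 4 -> HIT, frames=[6,4] (faults so far: 9)
  Optimal total faults: 9

Answer: 12 12 9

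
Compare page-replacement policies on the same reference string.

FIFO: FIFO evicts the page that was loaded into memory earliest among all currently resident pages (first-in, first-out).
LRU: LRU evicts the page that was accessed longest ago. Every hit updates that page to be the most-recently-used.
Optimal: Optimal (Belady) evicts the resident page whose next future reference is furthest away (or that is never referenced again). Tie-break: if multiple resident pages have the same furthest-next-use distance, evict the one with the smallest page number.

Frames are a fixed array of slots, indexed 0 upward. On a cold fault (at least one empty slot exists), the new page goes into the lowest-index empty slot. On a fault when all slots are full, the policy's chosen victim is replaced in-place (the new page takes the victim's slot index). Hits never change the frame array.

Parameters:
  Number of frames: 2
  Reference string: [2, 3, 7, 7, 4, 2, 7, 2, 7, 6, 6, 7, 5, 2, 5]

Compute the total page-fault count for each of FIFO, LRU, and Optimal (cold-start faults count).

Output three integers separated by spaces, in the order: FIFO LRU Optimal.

Answer: 9 9 8

Derivation:
--- FIFO ---
  step 0: ref 2 -> FAULT, frames=[2,-] (faults so far: 1)
  step 1: ref 3 -> FAULT, frames=[2,3] (faults so far: 2)
  step 2: ref 7 -> FAULT, evict 2, frames=[7,3] (faults so far: 3)
  step 3: ref 7 -> HIT, frames=[7,3] (faults so far: 3)
  step 4: ref 4 -> FAULT, evict 3, frames=[7,4] (faults so far: 4)
  step 5: ref 2 -> FAULT, evict 7, frames=[2,4] (faults so far: 5)
  step 6: ref 7 -> FAULT, evict 4, frames=[2,7] (faults so far: 6)
  step 7: ref 2 -> HIT, frames=[2,7] (faults so far: 6)
  step 8: ref 7 -> HIT, frames=[2,7] (faults so far: 6)
  step 9: ref 6 -> FAULT, evict 2, frames=[6,7] (faults so far: 7)
  step 10: ref 6 -> HIT, frames=[6,7] (faults so far: 7)
  step 11: ref 7 -> HIT, frames=[6,7] (faults so far: 7)
  step 12: ref 5 -> FAULT, evict 7, frames=[6,5] (faults so far: 8)
  step 13: ref 2 -> FAULT, evict 6, frames=[2,5] (faults so far: 9)
  step 14: ref 5 -> HIT, frames=[2,5] (faults so far: 9)
  FIFO total faults: 9
--- LRU ---
  step 0: ref 2 -> FAULT, frames=[2,-] (faults so far: 1)
  step 1: ref 3 -> FAULT, frames=[2,3] (faults so far: 2)
  step 2: ref 7 -> FAULT, evict 2, frames=[7,3] (faults so far: 3)
  step 3: ref 7 -> HIT, frames=[7,3] (faults so far: 3)
  step 4: ref 4 -> FAULT, evict 3, frames=[7,4] (faults so far: 4)
  step 5: ref 2 -> FAULT, evict 7, frames=[2,4] (faults so far: 5)
  step 6: ref 7 -> FAULT, evict 4, frames=[2,7] (faults so far: 6)
  step 7: ref 2 -> HIT, frames=[2,7] (faults so far: 6)
  step 8: ref 7 -> HIT, frames=[2,7] (faults so far: 6)
  step 9: ref 6 -> FAULT, evict 2, frames=[6,7] (faults so far: 7)
  step 10: ref 6 -> HIT, frames=[6,7] (faults so far: 7)
  step 11: ref 7 -> HIT, frames=[6,7] (faults so far: 7)
  step 12: ref 5 -> FAULT, evict 6, frames=[5,7] (faults so far: 8)
  step 13: ref 2 -> FAULT, evict 7, frames=[5,2] (faults so far: 9)
  step 14: ref 5 -> HIT, frames=[5,2] (faults so far: 9)
  LRU total faults: 9
--- Optimal ---
  step 0: ref 2 -> FAULT, frames=[2,-] (faults so far: 1)
  step 1: ref 3 -> FAULT, frames=[2,3] (faults so far: 2)
  step 2: ref 7 -> FAULT, evict 3, frames=[2,7] (faults so far: 3)
  step 3: ref 7 -> HIT, frames=[2,7] (faults so far: 3)
  step 4: ref 4 -> FAULT, evict 7, frames=[2,4] (faults so far: 4)
  step 5: ref 2 -> HIT, frames=[2,4] (faults so far: 4)
  step 6: ref 7 -> FAULT, evict 4, frames=[2,7] (faults so far: 5)
  step 7: ref 2 -> HIT, frames=[2,7] (faults so far: 5)
  step 8: ref 7 -> HIT, frames=[2,7] (faults so far: 5)
  step 9: ref 6 -> FAULT, evict 2, frames=[6,7] (faults so far: 6)
  step 10: ref 6 -> HIT, frames=[6,7] (faults so far: 6)
  step 11: ref 7 -> HIT, frames=[6,7] (faults so far: 6)
  step 12: ref 5 -> FAULT, evict 6, frames=[5,7] (faults so far: 7)
  step 13: ref 2 -> FAULT, evict 7, frames=[5,2] (faults so far: 8)
  step 14: ref 5 -> HIT, frames=[5,2] (faults so far: 8)
  Optimal total faults: 8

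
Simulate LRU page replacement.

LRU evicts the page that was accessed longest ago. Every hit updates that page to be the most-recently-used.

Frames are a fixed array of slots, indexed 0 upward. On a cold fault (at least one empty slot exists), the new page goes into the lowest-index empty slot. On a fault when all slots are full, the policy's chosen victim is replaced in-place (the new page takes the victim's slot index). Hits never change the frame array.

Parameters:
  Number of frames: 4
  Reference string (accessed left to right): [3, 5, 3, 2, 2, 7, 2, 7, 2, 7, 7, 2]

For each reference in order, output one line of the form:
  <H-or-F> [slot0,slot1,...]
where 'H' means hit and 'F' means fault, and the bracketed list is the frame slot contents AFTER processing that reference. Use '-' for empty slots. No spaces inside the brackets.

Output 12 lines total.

F [3,-,-,-]
F [3,5,-,-]
H [3,5,-,-]
F [3,5,2,-]
H [3,5,2,-]
F [3,5,2,7]
H [3,5,2,7]
H [3,5,2,7]
H [3,5,2,7]
H [3,5,2,7]
H [3,5,2,7]
H [3,5,2,7]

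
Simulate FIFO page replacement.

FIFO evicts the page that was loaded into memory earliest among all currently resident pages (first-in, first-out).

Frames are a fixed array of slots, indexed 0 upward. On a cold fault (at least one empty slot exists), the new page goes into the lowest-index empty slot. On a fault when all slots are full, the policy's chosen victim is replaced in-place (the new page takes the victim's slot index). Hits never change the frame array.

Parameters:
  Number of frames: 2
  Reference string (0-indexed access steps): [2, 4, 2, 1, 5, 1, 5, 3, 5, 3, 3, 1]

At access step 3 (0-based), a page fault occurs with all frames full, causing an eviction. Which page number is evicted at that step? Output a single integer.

Step 0: ref 2 -> FAULT, frames=[2,-]
Step 1: ref 4 -> FAULT, frames=[2,4]
Step 2: ref 2 -> HIT, frames=[2,4]
Step 3: ref 1 -> FAULT, evict 2, frames=[1,4]
At step 3: evicted page 2

Answer: 2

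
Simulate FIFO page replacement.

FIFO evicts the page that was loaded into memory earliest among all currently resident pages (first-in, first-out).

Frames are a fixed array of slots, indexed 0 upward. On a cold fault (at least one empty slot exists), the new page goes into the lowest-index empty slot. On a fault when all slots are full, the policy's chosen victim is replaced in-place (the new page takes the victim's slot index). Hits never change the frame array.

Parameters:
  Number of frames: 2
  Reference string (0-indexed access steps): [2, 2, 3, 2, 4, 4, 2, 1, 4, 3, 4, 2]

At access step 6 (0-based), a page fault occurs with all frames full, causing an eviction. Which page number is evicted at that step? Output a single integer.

Step 0: ref 2 -> FAULT, frames=[2,-]
Step 1: ref 2 -> HIT, frames=[2,-]
Step 2: ref 3 -> FAULT, frames=[2,3]
Step 3: ref 2 -> HIT, frames=[2,3]
Step 4: ref 4 -> FAULT, evict 2, frames=[4,3]
Step 5: ref 4 -> HIT, frames=[4,3]
Step 6: ref 2 -> FAULT, evict 3, frames=[4,2]
At step 6: evicted page 3

Answer: 3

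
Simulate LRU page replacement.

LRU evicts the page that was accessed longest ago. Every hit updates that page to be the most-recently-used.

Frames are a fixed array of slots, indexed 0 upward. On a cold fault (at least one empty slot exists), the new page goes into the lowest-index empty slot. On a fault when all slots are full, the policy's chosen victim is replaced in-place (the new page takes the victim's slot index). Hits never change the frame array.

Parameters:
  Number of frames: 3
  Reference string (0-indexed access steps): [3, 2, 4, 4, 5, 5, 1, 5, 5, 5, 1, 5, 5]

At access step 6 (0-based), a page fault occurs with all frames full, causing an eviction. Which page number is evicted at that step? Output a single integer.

Step 0: ref 3 -> FAULT, frames=[3,-,-]
Step 1: ref 2 -> FAULT, frames=[3,2,-]
Step 2: ref 4 -> FAULT, frames=[3,2,4]
Step 3: ref 4 -> HIT, frames=[3,2,4]
Step 4: ref 5 -> FAULT, evict 3, frames=[5,2,4]
Step 5: ref 5 -> HIT, frames=[5,2,4]
Step 6: ref 1 -> FAULT, evict 2, frames=[5,1,4]
At step 6: evicted page 2

Answer: 2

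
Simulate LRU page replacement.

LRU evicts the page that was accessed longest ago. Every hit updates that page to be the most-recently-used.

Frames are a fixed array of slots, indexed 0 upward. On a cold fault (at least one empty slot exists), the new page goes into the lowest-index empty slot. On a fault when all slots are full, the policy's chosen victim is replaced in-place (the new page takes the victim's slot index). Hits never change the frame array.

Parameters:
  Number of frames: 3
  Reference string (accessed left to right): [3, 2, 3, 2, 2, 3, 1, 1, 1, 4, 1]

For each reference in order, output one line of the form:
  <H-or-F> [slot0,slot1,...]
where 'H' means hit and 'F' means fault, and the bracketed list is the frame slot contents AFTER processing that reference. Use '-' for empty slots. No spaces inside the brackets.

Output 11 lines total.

F [3,-,-]
F [3,2,-]
H [3,2,-]
H [3,2,-]
H [3,2,-]
H [3,2,-]
F [3,2,1]
H [3,2,1]
H [3,2,1]
F [3,4,1]
H [3,4,1]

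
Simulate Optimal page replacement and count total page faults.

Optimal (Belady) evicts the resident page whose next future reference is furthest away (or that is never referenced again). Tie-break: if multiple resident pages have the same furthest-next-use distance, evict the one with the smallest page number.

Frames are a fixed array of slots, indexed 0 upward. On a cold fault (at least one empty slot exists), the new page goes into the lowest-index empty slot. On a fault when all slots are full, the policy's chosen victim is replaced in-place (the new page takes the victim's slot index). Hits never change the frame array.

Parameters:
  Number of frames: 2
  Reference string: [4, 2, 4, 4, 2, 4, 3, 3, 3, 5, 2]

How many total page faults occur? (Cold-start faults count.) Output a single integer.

Step 0: ref 4 → FAULT, frames=[4,-]
Step 1: ref 2 → FAULT, frames=[4,2]
Step 2: ref 4 → HIT, frames=[4,2]
Step 3: ref 4 → HIT, frames=[4,2]
Step 4: ref 2 → HIT, frames=[4,2]
Step 5: ref 4 → HIT, frames=[4,2]
Step 6: ref 3 → FAULT (evict 4), frames=[3,2]
Step 7: ref 3 → HIT, frames=[3,2]
Step 8: ref 3 → HIT, frames=[3,2]
Step 9: ref 5 → FAULT (evict 3), frames=[5,2]
Step 10: ref 2 → HIT, frames=[5,2]
Total faults: 4

Answer: 4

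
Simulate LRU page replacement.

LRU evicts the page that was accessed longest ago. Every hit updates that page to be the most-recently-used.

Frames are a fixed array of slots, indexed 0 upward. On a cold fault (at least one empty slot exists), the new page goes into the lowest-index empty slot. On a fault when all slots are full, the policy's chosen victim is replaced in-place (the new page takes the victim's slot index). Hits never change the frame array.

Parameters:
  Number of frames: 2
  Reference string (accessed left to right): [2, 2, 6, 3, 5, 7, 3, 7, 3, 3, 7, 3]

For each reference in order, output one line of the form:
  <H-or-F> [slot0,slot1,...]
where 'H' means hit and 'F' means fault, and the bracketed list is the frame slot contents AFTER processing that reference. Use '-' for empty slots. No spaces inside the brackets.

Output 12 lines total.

F [2,-]
H [2,-]
F [2,6]
F [3,6]
F [3,5]
F [7,5]
F [7,3]
H [7,3]
H [7,3]
H [7,3]
H [7,3]
H [7,3]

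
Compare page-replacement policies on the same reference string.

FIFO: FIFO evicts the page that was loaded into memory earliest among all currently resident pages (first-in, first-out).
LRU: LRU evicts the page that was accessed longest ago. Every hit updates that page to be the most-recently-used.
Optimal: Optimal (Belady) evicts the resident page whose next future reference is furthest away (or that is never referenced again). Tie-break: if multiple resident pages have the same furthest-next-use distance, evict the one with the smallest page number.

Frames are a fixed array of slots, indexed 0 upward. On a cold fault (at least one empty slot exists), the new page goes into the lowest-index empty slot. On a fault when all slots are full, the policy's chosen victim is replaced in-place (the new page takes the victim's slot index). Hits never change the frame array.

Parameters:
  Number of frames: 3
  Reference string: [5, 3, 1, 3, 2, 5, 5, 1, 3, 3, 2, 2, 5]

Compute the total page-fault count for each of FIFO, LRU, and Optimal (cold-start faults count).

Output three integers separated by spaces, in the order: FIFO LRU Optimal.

--- FIFO ---
  step 0: ref 5 -> FAULT, frames=[5,-,-] (faults so far: 1)
  step 1: ref 3 -> FAULT, frames=[5,3,-] (faults so far: 2)
  step 2: ref 1 -> FAULT, frames=[5,3,1] (faults so far: 3)
  step 3: ref 3 -> HIT, frames=[5,3,1] (faults so far: 3)
  step 4: ref 2 -> FAULT, evict 5, frames=[2,3,1] (faults so far: 4)
  step 5: ref 5 -> FAULT, evict 3, frames=[2,5,1] (faults so far: 5)
  step 6: ref 5 -> HIT, frames=[2,5,1] (faults so far: 5)
  step 7: ref 1 -> HIT, frames=[2,5,1] (faults so far: 5)
  step 8: ref 3 -> FAULT, evict 1, frames=[2,5,3] (faults so far: 6)
  step 9: ref 3 -> HIT, frames=[2,5,3] (faults so far: 6)
  step 10: ref 2 -> HIT, frames=[2,5,3] (faults so far: 6)
  step 11: ref 2 -> HIT, frames=[2,5,3] (faults so far: 6)
  step 12: ref 5 -> HIT, frames=[2,5,3] (faults so far: 6)
  FIFO total faults: 6
--- LRU ---
  step 0: ref 5 -> FAULT, frames=[5,-,-] (faults so far: 1)
  step 1: ref 3 -> FAULT, frames=[5,3,-] (faults so far: 2)
  step 2: ref 1 -> FAULT, frames=[5,3,1] (faults so far: 3)
  step 3: ref 3 -> HIT, frames=[5,3,1] (faults so far: 3)
  step 4: ref 2 -> FAULT, evict 5, frames=[2,3,1] (faults so far: 4)
  step 5: ref 5 -> FAULT, evict 1, frames=[2,3,5] (faults so far: 5)
  step 6: ref 5 -> HIT, frames=[2,3,5] (faults so far: 5)
  step 7: ref 1 -> FAULT, evict 3, frames=[2,1,5] (faults so far: 6)
  step 8: ref 3 -> FAULT, evict 2, frames=[3,1,5] (faults so far: 7)
  step 9: ref 3 -> HIT, frames=[3,1,5] (faults so far: 7)
  step 10: ref 2 -> FAULT, evict 5, frames=[3,1,2] (faults so far: 8)
  step 11: ref 2 -> HIT, frames=[3,1,2] (faults so far: 8)
  step 12: ref 5 -> FAULT, evict 1, frames=[3,5,2] (faults so far: 9)
  LRU total faults: 9
--- Optimal ---
  step 0: ref 5 -> FAULT, frames=[5,-,-] (faults so far: 1)
  step 1: ref 3 -> FAULT, frames=[5,3,-] (faults so far: 2)
  step 2: ref 1 -> FAULT, frames=[5,3,1] (faults so far: 3)
  step 3: ref 3 -> HIT, frames=[5,3,1] (faults so far: 3)
  step 4: ref 2 -> FAULT, evict 3, frames=[5,2,1] (faults so far: 4)
  step 5: ref 5 -> HIT, frames=[5,2,1] (faults so far: 4)
  step 6: ref 5 -> HIT, frames=[5,2,1] (faults so far: 4)
  step 7: ref 1 -> HIT, frames=[5,2,1] (faults so far: 4)
  step 8: ref 3 -> FAULT, evict 1, frames=[5,2,3] (faults so far: 5)
  step 9: ref 3 -> HIT, frames=[5,2,3] (faults so far: 5)
  step 10: ref 2 -> HIT, frames=[5,2,3] (faults so far: 5)
  step 11: ref 2 -> HIT, frames=[5,2,3] (faults so far: 5)
  step 12: ref 5 -> HIT, frames=[5,2,3] (faults so far: 5)
  Optimal total faults: 5

Answer: 6 9 5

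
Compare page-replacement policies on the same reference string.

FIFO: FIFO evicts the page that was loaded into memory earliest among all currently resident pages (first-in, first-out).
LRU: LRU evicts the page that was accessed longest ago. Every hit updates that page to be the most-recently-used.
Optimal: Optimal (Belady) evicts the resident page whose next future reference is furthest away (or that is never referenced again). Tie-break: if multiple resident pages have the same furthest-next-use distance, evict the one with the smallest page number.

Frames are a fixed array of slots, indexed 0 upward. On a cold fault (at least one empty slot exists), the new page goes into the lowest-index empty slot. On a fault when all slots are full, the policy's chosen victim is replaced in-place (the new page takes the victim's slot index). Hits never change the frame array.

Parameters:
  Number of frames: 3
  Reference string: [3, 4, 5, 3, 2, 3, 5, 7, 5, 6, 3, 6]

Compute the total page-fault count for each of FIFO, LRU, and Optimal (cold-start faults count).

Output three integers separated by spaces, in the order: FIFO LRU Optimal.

Answer: 9 7 6

Derivation:
--- FIFO ---
  step 0: ref 3 -> FAULT, frames=[3,-,-] (faults so far: 1)
  step 1: ref 4 -> FAULT, frames=[3,4,-] (faults so far: 2)
  step 2: ref 5 -> FAULT, frames=[3,4,5] (faults so far: 3)
  step 3: ref 3 -> HIT, frames=[3,4,5] (faults so far: 3)
  step 4: ref 2 -> FAULT, evict 3, frames=[2,4,5] (faults so far: 4)
  step 5: ref 3 -> FAULT, evict 4, frames=[2,3,5] (faults so far: 5)
  step 6: ref 5 -> HIT, frames=[2,3,5] (faults so far: 5)
  step 7: ref 7 -> FAULT, evict 5, frames=[2,3,7] (faults so far: 6)
  step 8: ref 5 -> FAULT, evict 2, frames=[5,3,7] (faults so far: 7)
  step 9: ref 6 -> FAULT, evict 3, frames=[5,6,7] (faults so far: 8)
  step 10: ref 3 -> FAULT, evict 7, frames=[5,6,3] (faults so far: 9)
  step 11: ref 6 -> HIT, frames=[5,6,3] (faults so far: 9)
  FIFO total faults: 9
--- LRU ---
  step 0: ref 3 -> FAULT, frames=[3,-,-] (faults so far: 1)
  step 1: ref 4 -> FAULT, frames=[3,4,-] (faults so far: 2)
  step 2: ref 5 -> FAULT, frames=[3,4,5] (faults so far: 3)
  step 3: ref 3 -> HIT, frames=[3,4,5] (faults so far: 3)
  step 4: ref 2 -> FAULT, evict 4, frames=[3,2,5] (faults so far: 4)
  step 5: ref 3 -> HIT, frames=[3,2,5] (faults so far: 4)
  step 6: ref 5 -> HIT, frames=[3,2,5] (faults so far: 4)
  step 7: ref 7 -> FAULT, evict 2, frames=[3,7,5] (faults so far: 5)
  step 8: ref 5 -> HIT, frames=[3,7,5] (faults so far: 5)
  step 9: ref 6 -> FAULT, evict 3, frames=[6,7,5] (faults so far: 6)
  step 10: ref 3 -> FAULT, evict 7, frames=[6,3,5] (faults so far: 7)
  step 11: ref 6 -> HIT, frames=[6,3,5] (faults so far: 7)
  LRU total faults: 7
--- Optimal ---
  step 0: ref 3 -> FAULT, frames=[3,-,-] (faults so far: 1)
  step 1: ref 4 -> FAULT, frames=[3,4,-] (faults so far: 2)
  step 2: ref 5 -> FAULT, frames=[3,4,5] (faults so far: 3)
  step 3: ref 3 -> HIT, frames=[3,4,5] (faults so far: 3)
  step 4: ref 2 -> FAULT, evict 4, frames=[3,2,5] (faults so far: 4)
  step 5: ref 3 -> HIT, frames=[3,2,5] (faults so far: 4)
  step 6: ref 5 -> HIT, frames=[3,2,5] (faults so far: 4)
  step 7: ref 7 -> FAULT, evict 2, frames=[3,7,5] (faults so far: 5)
  step 8: ref 5 -> HIT, frames=[3,7,5] (faults so far: 5)
  step 9: ref 6 -> FAULT, evict 5, frames=[3,7,6] (faults so far: 6)
  step 10: ref 3 -> HIT, frames=[3,7,6] (faults so far: 6)
  step 11: ref 6 -> HIT, frames=[3,7,6] (faults so far: 6)
  Optimal total faults: 6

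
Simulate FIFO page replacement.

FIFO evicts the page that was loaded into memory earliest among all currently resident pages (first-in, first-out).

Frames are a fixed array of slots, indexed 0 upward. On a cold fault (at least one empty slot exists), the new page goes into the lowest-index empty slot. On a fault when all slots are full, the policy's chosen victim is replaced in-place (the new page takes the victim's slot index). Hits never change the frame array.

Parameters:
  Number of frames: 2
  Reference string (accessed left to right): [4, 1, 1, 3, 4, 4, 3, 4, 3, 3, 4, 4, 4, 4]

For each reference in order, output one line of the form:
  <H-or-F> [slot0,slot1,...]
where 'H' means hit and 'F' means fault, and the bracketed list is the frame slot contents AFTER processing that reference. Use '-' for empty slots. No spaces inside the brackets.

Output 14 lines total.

F [4,-]
F [4,1]
H [4,1]
F [3,1]
F [3,4]
H [3,4]
H [3,4]
H [3,4]
H [3,4]
H [3,4]
H [3,4]
H [3,4]
H [3,4]
H [3,4]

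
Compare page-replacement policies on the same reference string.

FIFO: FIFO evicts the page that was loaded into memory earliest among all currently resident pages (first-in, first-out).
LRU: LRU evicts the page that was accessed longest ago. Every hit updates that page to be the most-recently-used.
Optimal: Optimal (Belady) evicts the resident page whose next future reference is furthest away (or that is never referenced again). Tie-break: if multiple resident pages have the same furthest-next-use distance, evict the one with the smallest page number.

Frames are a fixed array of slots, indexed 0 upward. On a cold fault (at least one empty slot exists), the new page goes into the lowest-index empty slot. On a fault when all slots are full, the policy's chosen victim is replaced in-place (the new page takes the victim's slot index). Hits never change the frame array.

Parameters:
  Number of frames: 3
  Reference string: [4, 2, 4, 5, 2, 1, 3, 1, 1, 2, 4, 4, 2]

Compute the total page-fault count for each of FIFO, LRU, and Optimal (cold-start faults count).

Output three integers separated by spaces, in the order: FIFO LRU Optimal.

--- FIFO ---
  step 0: ref 4 -> FAULT, frames=[4,-,-] (faults so far: 1)
  step 1: ref 2 -> FAULT, frames=[4,2,-] (faults so far: 2)
  step 2: ref 4 -> HIT, frames=[4,2,-] (faults so far: 2)
  step 3: ref 5 -> FAULT, frames=[4,2,5] (faults so far: 3)
  step 4: ref 2 -> HIT, frames=[4,2,5] (faults so far: 3)
  step 5: ref 1 -> FAULT, evict 4, frames=[1,2,5] (faults so far: 4)
  step 6: ref 3 -> FAULT, evict 2, frames=[1,3,5] (faults so far: 5)
  step 7: ref 1 -> HIT, frames=[1,3,5] (faults so far: 5)
  step 8: ref 1 -> HIT, frames=[1,3,5] (faults so far: 5)
  step 9: ref 2 -> FAULT, evict 5, frames=[1,3,2] (faults so far: 6)
  step 10: ref 4 -> FAULT, evict 1, frames=[4,3,2] (faults so far: 7)
  step 11: ref 4 -> HIT, frames=[4,3,2] (faults so far: 7)
  step 12: ref 2 -> HIT, frames=[4,3,2] (faults so far: 7)
  FIFO total faults: 7
--- LRU ---
  step 0: ref 4 -> FAULT, frames=[4,-,-] (faults so far: 1)
  step 1: ref 2 -> FAULT, frames=[4,2,-] (faults so far: 2)
  step 2: ref 4 -> HIT, frames=[4,2,-] (faults so far: 2)
  step 3: ref 5 -> FAULT, frames=[4,2,5] (faults so far: 3)
  step 4: ref 2 -> HIT, frames=[4,2,5] (faults so far: 3)
  step 5: ref 1 -> FAULT, evict 4, frames=[1,2,5] (faults so far: 4)
  step 6: ref 3 -> FAULT, evict 5, frames=[1,2,3] (faults so far: 5)
  step 7: ref 1 -> HIT, frames=[1,2,3] (faults so far: 5)
  step 8: ref 1 -> HIT, frames=[1,2,3] (faults so far: 5)
  step 9: ref 2 -> HIT, frames=[1,2,3] (faults so far: 5)
  step 10: ref 4 -> FAULT, evict 3, frames=[1,2,4] (faults so far: 6)
  step 11: ref 4 -> HIT, frames=[1,2,4] (faults so far: 6)
  step 12: ref 2 -> HIT, frames=[1,2,4] (faults so far: 6)
  LRU total faults: 6
--- Optimal ---
  step 0: ref 4 -> FAULT, frames=[4,-,-] (faults so far: 1)
  step 1: ref 2 -> FAULT, frames=[4,2,-] (faults so far: 2)
  step 2: ref 4 -> HIT, frames=[4,2,-] (faults so far: 2)
  step 3: ref 5 -> FAULT, frames=[4,2,5] (faults so far: 3)
  step 4: ref 2 -> HIT, frames=[4,2,5] (faults so far: 3)
  step 5: ref 1 -> FAULT, evict 5, frames=[4,2,1] (faults so far: 4)
  step 6: ref 3 -> FAULT, evict 4, frames=[3,2,1] (faults so far: 5)
  step 7: ref 1 -> HIT, frames=[3,2,1] (faults so far: 5)
  step 8: ref 1 -> HIT, frames=[3,2,1] (faults so far: 5)
  step 9: ref 2 -> HIT, frames=[3,2,1] (faults so far: 5)
  step 10: ref 4 -> FAULT, evict 1, frames=[3,2,4] (faults so far: 6)
  step 11: ref 4 -> HIT, frames=[3,2,4] (faults so far: 6)
  step 12: ref 2 -> HIT, frames=[3,2,4] (faults so far: 6)
  Optimal total faults: 6

Answer: 7 6 6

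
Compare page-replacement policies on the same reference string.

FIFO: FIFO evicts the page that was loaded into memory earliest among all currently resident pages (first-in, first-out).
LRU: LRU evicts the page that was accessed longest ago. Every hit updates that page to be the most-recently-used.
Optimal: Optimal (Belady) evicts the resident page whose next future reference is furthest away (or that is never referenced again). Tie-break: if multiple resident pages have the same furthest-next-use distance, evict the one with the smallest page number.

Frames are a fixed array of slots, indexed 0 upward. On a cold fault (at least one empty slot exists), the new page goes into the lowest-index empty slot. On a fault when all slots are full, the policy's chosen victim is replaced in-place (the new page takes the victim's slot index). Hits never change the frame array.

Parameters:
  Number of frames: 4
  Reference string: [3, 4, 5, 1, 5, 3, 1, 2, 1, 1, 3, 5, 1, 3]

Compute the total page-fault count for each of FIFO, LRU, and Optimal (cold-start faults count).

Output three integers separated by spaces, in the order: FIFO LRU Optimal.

--- FIFO ---
  step 0: ref 3 -> FAULT, frames=[3,-,-,-] (faults so far: 1)
  step 1: ref 4 -> FAULT, frames=[3,4,-,-] (faults so far: 2)
  step 2: ref 5 -> FAULT, frames=[3,4,5,-] (faults so far: 3)
  step 3: ref 1 -> FAULT, frames=[3,4,5,1] (faults so far: 4)
  step 4: ref 5 -> HIT, frames=[3,4,5,1] (faults so far: 4)
  step 5: ref 3 -> HIT, frames=[3,4,5,1] (faults so far: 4)
  step 6: ref 1 -> HIT, frames=[3,4,5,1] (faults so far: 4)
  step 7: ref 2 -> FAULT, evict 3, frames=[2,4,5,1] (faults so far: 5)
  step 8: ref 1 -> HIT, frames=[2,4,5,1] (faults so far: 5)
  step 9: ref 1 -> HIT, frames=[2,4,5,1] (faults so far: 5)
  step 10: ref 3 -> FAULT, evict 4, frames=[2,3,5,1] (faults so far: 6)
  step 11: ref 5 -> HIT, frames=[2,3,5,1] (faults so far: 6)
  step 12: ref 1 -> HIT, frames=[2,3,5,1] (faults so far: 6)
  step 13: ref 3 -> HIT, frames=[2,3,5,1] (faults so far: 6)
  FIFO total faults: 6
--- LRU ---
  step 0: ref 3 -> FAULT, frames=[3,-,-,-] (faults so far: 1)
  step 1: ref 4 -> FAULT, frames=[3,4,-,-] (faults so far: 2)
  step 2: ref 5 -> FAULT, frames=[3,4,5,-] (faults so far: 3)
  step 3: ref 1 -> FAULT, frames=[3,4,5,1] (faults so far: 4)
  step 4: ref 5 -> HIT, frames=[3,4,5,1] (faults so far: 4)
  step 5: ref 3 -> HIT, frames=[3,4,5,1] (faults so far: 4)
  step 6: ref 1 -> HIT, frames=[3,4,5,1] (faults so far: 4)
  step 7: ref 2 -> FAULT, evict 4, frames=[3,2,5,1] (faults so far: 5)
  step 8: ref 1 -> HIT, frames=[3,2,5,1] (faults so far: 5)
  step 9: ref 1 -> HIT, frames=[3,2,5,1] (faults so far: 5)
  step 10: ref 3 -> HIT, frames=[3,2,5,1] (faults so far: 5)
  step 11: ref 5 -> HIT, frames=[3,2,5,1] (faults so far: 5)
  step 12: ref 1 -> HIT, frames=[3,2,5,1] (faults so far: 5)
  step 13: ref 3 -> HIT, frames=[3,2,5,1] (faults so far: 5)
  LRU total faults: 5
--- Optimal ---
  step 0: ref 3 -> FAULT, frames=[3,-,-,-] (faults so far: 1)
  step 1: ref 4 -> FAULT, frames=[3,4,-,-] (faults so far: 2)
  step 2: ref 5 -> FAULT, frames=[3,4,5,-] (faults so far: 3)
  step 3: ref 1 -> FAULT, frames=[3,4,5,1] (faults so far: 4)
  step 4: ref 5 -> HIT, frames=[3,4,5,1] (faults so far: 4)
  step 5: ref 3 -> HIT, frames=[3,4,5,1] (faults so far: 4)
  step 6: ref 1 -> HIT, frames=[3,4,5,1] (faults so far: 4)
  step 7: ref 2 -> FAULT, evict 4, frames=[3,2,5,1] (faults so far: 5)
  step 8: ref 1 -> HIT, frames=[3,2,5,1] (faults so far: 5)
  step 9: ref 1 -> HIT, frames=[3,2,5,1] (faults so far: 5)
  step 10: ref 3 -> HIT, frames=[3,2,5,1] (faults so far: 5)
  step 11: ref 5 -> HIT, frames=[3,2,5,1] (faults so far: 5)
  step 12: ref 1 -> HIT, frames=[3,2,5,1] (faults so far: 5)
  step 13: ref 3 -> HIT, frames=[3,2,5,1] (faults so far: 5)
  Optimal total faults: 5

Answer: 6 5 5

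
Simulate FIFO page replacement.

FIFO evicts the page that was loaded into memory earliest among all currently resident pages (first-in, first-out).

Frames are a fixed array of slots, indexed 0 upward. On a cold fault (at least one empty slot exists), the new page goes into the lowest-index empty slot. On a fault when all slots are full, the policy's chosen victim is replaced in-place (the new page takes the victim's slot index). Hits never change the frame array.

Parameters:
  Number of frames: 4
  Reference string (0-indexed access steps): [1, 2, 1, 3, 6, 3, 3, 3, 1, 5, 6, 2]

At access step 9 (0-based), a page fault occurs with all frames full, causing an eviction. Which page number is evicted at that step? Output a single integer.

Step 0: ref 1 -> FAULT, frames=[1,-,-,-]
Step 1: ref 2 -> FAULT, frames=[1,2,-,-]
Step 2: ref 1 -> HIT, frames=[1,2,-,-]
Step 3: ref 3 -> FAULT, frames=[1,2,3,-]
Step 4: ref 6 -> FAULT, frames=[1,2,3,6]
Step 5: ref 3 -> HIT, frames=[1,2,3,6]
Step 6: ref 3 -> HIT, frames=[1,2,3,6]
Step 7: ref 3 -> HIT, frames=[1,2,3,6]
Step 8: ref 1 -> HIT, frames=[1,2,3,6]
Step 9: ref 5 -> FAULT, evict 1, frames=[5,2,3,6]
At step 9: evicted page 1

Answer: 1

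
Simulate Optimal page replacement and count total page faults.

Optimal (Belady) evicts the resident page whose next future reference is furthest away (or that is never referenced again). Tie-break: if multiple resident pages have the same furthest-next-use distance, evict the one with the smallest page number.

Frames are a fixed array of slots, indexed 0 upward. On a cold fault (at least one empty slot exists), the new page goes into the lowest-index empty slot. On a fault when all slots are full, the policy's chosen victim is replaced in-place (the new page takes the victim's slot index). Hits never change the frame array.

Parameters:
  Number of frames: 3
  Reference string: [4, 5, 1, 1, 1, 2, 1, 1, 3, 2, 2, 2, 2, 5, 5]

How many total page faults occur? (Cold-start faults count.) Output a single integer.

Answer: 5

Derivation:
Step 0: ref 4 → FAULT, frames=[4,-,-]
Step 1: ref 5 → FAULT, frames=[4,5,-]
Step 2: ref 1 → FAULT, frames=[4,5,1]
Step 3: ref 1 → HIT, frames=[4,5,1]
Step 4: ref 1 → HIT, frames=[4,5,1]
Step 5: ref 2 → FAULT (evict 4), frames=[2,5,1]
Step 6: ref 1 → HIT, frames=[2,5,1]
Step 7: ref 1 → HIT, frames=[2,5,1]
Step 8: ref 3 → FAULT (evict 1), frames=[2,5,3]
Step 9: ref 2 → HIT, frames=[2,5,3]
Step 10: ref 2 → HIT, frames=[2,5,3]
Step 11: ref 2 → HIT, frames=[2,5,3]
Step 12: ref 2 → HIT, frames=[2,5,3]
Step 13: ref 5 → HIT, frames=[2,5,3]
Step 14: ref 5 → HIT, frames=[2,5,3]
Total faults: 5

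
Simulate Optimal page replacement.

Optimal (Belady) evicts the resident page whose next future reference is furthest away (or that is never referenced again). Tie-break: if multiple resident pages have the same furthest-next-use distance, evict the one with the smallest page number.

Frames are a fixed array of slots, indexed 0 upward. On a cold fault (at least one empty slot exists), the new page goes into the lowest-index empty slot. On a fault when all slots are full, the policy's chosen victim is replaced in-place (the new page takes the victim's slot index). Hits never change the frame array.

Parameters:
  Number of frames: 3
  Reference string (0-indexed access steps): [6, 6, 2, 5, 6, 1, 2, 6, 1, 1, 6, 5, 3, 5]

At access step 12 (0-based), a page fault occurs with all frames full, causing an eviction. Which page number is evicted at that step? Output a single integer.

Step 0: ref 6 -> FAULT, frames=[6,-,-]
Step 1: ref 6 -> HIT, frames=[6,-,-]
Step 2: ref 2 -> FAULT, frames=[6,2,-]
Step 3: ref 5 -> FAULT, frames=[6,2,5]
Step 4: ref 6 -> HIT, frames=[6,2,5]
Step 5: ref 1 -> FAULT, evict 5, frames=[6,2,1]
Step 6: ref 2 -> HIT, frames=[6,2,1]
Step 7: ref 6 -> HIT, frames=[6,2,1]
Step 8: ref 1 -> HIT, frames=[6,2,1]
Step 9: ref 1 -> HIT, frames=[6,2,1]
Step 10: ref 6 -> HIT, frames=[6,2,1]
Step 11: ref 5 -> FAULT, evict 1, frames=[6,2,5]
Step 12: ref 3 -> FAULT, evict 2, frames=[6,3,5]
At step 12: evicted page 2

Answer: 2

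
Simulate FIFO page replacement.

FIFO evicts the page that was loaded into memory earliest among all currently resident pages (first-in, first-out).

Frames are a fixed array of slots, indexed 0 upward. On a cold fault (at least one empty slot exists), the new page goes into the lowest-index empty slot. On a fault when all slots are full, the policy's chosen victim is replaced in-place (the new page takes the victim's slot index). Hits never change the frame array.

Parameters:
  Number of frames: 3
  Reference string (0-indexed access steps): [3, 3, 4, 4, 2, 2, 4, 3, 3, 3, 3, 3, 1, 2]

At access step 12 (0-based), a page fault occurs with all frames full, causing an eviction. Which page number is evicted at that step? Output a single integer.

Step 0: ref 3 -> FAULT, frames=[3,-,-]
Step 1: ref 3 -> HIT, frames=[3,-,-]
Step 2: ref 4 -> FAULT, frames=[3,4,-]
Step 3: ref 4 -> HIT, frames=[3,4,-]
Step 4: ref 2 -> FAULT, frames=[3,4,2]
Step 5: ref 2 -> HIT, frames=[3,4,2]
Step 6: ref 4 -> HIT, frames=[3,4,2]
Step 7: ref 3 -> HIT, frames=[3,4,2]
Step 8: ref 3 -> HIT, frames=[3,4,2]
Step 9: ref 3 -> HIT, frames=[3,4,2]
Step 10: ref 3 -> HIT, frames=[3,4,2]
Step 11: ref 3 -> HIT, frames=[3,4,2]
Step 12: ref 1 -> FAULT, evict 3, frames=[1,4,2]
At step 12: evicted page 3

Answer: 3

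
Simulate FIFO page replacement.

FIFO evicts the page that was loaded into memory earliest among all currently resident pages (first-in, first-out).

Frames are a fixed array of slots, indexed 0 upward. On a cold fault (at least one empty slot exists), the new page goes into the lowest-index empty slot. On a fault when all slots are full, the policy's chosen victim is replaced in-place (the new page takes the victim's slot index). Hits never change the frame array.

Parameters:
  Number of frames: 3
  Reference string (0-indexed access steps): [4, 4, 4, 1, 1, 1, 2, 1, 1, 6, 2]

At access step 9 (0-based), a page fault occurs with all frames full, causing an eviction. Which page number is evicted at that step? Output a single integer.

Answer: 4

Derivation:
Step 0: ref 4 -> FAULT, frames=[4,-,-]
Step 1: ref 4 -> HIT, frames=[4,-,-]
Step 2: ref 4 -> HIT, frames=[4,-,-]
Step 3: ref 1 -> FAULT, frames=[4,1,-]
Step 4: ref 1 -> HIT, frames=[4,1,-]
Step 5: ref 1 -> HIT, frames=[4,1,-]
Step 6: ref 2 -> FAULT, frames=[4,1,2]
Step 7: ref 1 -> HIT, frames=[4,1,2]
Step 8: ref 1 -> HIT, frames=[4,1,2]
Step 9: ref 6 -> FAULT, evict 4, frames=[6,1,2]
At step 9: evicted page 4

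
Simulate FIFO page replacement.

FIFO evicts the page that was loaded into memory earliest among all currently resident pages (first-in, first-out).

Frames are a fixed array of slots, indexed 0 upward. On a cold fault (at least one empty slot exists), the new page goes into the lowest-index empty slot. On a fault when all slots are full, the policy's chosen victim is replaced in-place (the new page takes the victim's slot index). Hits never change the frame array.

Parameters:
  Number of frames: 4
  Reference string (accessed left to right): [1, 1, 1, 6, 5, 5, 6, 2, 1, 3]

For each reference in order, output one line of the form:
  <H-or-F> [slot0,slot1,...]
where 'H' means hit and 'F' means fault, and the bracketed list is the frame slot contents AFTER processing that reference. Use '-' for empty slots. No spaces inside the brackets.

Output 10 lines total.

F [1,-,-,-]
H [1,-,-,-]
H [1,-,-,-]
F [1,6,-,-]
F [1,6,5,-]
H [1,6,5,-]
H [1,6,5,-]
F [1,6,5,2]
H [1,6,5,2]
F [3,6,5,2]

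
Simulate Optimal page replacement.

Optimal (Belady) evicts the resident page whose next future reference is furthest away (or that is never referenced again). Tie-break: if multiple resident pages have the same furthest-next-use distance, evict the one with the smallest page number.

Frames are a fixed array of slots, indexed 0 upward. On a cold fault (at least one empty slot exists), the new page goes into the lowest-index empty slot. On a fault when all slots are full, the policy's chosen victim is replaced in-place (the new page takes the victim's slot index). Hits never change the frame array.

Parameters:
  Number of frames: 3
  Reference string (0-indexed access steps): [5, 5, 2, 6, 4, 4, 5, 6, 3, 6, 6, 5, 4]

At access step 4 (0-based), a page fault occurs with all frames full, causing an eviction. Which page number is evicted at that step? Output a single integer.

Step 0: ref 5 -> FAULT, frames=[5,-,-]
Step 1: ref 5 -> HIT, frames=[5,-,-]
Step 2: ref 2 -> FAULT, frames=[5,2,-]
Step 3: ref 6 -> FAULT, frames=[5,2,6]
Step 4: ref 4 -> FAULT, evict 2, frames=[5,4,6]
At step 4: evicted page 2

Answer: 2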